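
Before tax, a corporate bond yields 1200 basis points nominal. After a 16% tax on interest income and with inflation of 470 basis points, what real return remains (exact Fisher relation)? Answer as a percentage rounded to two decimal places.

After-tax nominal return = 12% × (1 − 0.16) = 10.0800%.
1 + r = 1.10080 / 1.04700 = 1.051385
After-tax real rate = 1.051385 − 1 → 5.14%.

5.14%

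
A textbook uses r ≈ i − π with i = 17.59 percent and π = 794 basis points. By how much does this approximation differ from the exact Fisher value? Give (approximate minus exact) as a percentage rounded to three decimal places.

0.710%

Approximate: r ≈ 17.590% − 7.940% = 9.6500%
Exact: (1 + 0.1759)/(1 + 0.0794) − 1 = 8.9402%
Error = 9.6500% − 8.9402% = 0.7098% → 0.710%.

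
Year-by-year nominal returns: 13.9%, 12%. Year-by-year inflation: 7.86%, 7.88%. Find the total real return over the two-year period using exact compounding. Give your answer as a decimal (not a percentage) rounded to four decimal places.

Compound the nominal returns: 1.1390 × 1.1200 = 1.275680.
Compound inflation: 1.0786 × 1.0788 = 1.163594.
Deflate: 1.275680 / 1.163594 = 1.096328.
Total real return = 1.096328 − 1 → 0.0963.

0.0963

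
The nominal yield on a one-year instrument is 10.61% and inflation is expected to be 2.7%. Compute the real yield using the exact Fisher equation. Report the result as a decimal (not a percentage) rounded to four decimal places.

1 + r = 1.10610 / 1.02700 = 1.077020
r = 1.077020 − 1 = 7.7020%, i.e. 0.0770.

0.0770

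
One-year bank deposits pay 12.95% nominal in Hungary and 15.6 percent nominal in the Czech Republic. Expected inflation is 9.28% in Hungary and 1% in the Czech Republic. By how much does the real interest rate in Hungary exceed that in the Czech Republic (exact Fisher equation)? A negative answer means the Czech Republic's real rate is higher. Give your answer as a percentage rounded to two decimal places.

-11.10%

Hungary: (1 + 0.1295)/(1 + 0.0928) − 1 = 3.3583%
The Czech Republic: (1 + 0.1560)/(1 + 0.0100) − 1 = 14.4554%
Differential = 3.3583% − 14.4554% = -11.0971% → -11.10%.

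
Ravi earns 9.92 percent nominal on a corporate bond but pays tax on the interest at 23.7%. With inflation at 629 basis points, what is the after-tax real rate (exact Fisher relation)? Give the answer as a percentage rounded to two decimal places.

After-tax nominal return = 9.92% × (1 − 0.237) = 7.56896%.
1 + r = 1.0756896 / 1.06290 = 1.012033
After-tax real rate = 1.012033 − 1 → 1.20%.

1.20%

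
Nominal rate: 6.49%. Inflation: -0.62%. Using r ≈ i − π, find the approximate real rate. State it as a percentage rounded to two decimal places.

7.11%

r ≈ i − π = 6.49% − (-0.62%) = 7.11%.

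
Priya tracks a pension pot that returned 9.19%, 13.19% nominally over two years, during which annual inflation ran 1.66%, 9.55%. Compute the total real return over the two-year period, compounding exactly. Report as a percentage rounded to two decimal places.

10.98%

Nominal growth factor = 1.0919 × 1.1319 = 1.235922
Price-level growth factor = 1.0166 × 1.0955 = 1.113685
Real growth factor = 1.235922 / 1.113685 = 1.109758
Total real return = 1.109758 − 1 → 10.98%.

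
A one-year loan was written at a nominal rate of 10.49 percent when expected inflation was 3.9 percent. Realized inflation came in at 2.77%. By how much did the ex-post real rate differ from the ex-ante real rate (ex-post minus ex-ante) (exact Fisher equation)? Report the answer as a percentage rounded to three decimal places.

1.169%

Ex-ante: (1 + 0.1049)/(1 + 0.0390) − 1 = 6.3426%
Ex-post: (1 + 0.1049)/(1 + 0.0277) − 1 = 7.5119%
Difference (ex-post − ex-ante) = 1.1693% → 1.169%.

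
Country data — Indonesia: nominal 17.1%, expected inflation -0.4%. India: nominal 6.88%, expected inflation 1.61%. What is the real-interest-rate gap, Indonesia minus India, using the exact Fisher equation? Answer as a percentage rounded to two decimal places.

Indonesia: (1 + 0.1710)/(1 − 0.0040) − 1 = 17.5703%
India: (1 + 0.0688)/(1 + 0.0161) − 1 = 5.1865%
Differential = 17.5703% − 5.1865% = 12.3838% → 12.38%.

12.38%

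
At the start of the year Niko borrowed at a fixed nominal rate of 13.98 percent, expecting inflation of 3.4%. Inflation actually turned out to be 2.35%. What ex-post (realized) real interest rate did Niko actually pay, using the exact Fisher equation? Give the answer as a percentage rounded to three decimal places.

11.363%

Ex-post: (1 + 0.1398)/(1 + 0.0235) − 1 = 11.3630%
So the realized real rate is 11.363%.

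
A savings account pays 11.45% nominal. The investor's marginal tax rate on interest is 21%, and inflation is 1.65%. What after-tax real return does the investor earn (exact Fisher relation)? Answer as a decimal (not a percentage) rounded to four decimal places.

0.0728

After-tax nominal return = 11.45% × (1 − 0.21) = 9.0455%.
1 + r = 1.090455 / 1.01650 = 1.072755
After-tax real rate = 1.072755 − 1 → 0.0728.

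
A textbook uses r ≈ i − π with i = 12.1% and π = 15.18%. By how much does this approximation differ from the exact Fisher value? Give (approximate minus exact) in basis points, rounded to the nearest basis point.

Approximate: r ≈ 12.100% − 15.180% = -3.0800%
Exact: (1 + 0.1210)/(1 + 0.1518) − 1 = -2.6741%
Error = -3.0800% − (-2.6741%) = -0.4059% → -41 basis points.

-41 basis points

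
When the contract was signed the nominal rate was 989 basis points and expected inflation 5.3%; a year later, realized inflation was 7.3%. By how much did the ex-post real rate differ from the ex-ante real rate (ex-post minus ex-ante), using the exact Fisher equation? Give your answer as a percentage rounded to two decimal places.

-1.95%

Ex-ante: (1 + 0.0989)/(1 + 0.0530) − 1 = 4.3590%
Ex-post: (1 + 0.0989)/(1 + 0.0730) − 1 = 2.4138%
Difference (ex-post − ex-ante) = -1.9452% → -1.95%.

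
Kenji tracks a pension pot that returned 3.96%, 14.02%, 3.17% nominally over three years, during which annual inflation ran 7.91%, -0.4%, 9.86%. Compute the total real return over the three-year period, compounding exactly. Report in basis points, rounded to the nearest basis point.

357 basis points

Nominal growth factor = 1.0396 × 1.1402 × 1.0317 = 1.222928
Price-level growth factor = 1.0791 × 0.9960 × 1.0986 = 1.180757
Real growth factor = 1.222928 / 1.180757 = 1.035715
Total real return = 1.035715 − 1 → 357 basis points.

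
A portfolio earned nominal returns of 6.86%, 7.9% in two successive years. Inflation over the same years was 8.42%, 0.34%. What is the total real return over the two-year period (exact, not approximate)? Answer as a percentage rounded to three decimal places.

Compound the nominal returns: 1.0686 × 1.0790 = 1.153019.
Compound inflation: 1.0842 × 1.0034 = 1.087886.
Deflate: 1.153019 / 1.087886 = 1.059871.
Total real return = 1.059871 − 1 → 5.987%.

5.987%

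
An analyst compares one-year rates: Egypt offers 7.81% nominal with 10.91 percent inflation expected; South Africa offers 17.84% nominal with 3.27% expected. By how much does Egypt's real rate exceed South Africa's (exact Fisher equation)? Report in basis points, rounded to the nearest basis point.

Egypt: (1 + 0.0781)/(1 + 0.1091) − 1 = -2.7951%
South Africa: (1 + 0.1784)/(1 + 0.0327) − 1 = 14.1086%
Differential = -2.7951% − 14.1086% = -16.9037% → -1690 basis points.

-1690 basis points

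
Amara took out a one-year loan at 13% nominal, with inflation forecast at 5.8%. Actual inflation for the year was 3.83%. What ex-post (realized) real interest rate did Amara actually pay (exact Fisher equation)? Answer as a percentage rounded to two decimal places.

Ex-post: (1 + 0.1300)/(1 + 0.0383) − 1 = 8.8317%
So the realized real rate is 8.83%.

8.83%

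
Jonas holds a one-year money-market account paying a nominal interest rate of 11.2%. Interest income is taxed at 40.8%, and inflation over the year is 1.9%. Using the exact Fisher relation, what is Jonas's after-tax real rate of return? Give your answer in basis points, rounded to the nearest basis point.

After-tax nominal return = 11.2% × (1 − 0.408) = 6.6304%.
1 + r = 1.066304 / 1.01900 = 1.046422
After-tax real rate = 1.046422 − 1 → 464 basis points.

464 basis points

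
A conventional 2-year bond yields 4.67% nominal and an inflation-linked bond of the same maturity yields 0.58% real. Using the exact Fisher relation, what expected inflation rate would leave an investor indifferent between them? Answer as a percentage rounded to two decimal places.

4.07%

(1 + π) = (1 + i)/(1 + r) = 1.04670 / 1.00580 = 1.040664
Break-even inflation = 1.040664 − 1 → 4.07%.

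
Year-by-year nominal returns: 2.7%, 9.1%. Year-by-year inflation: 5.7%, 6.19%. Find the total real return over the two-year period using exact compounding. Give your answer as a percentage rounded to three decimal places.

-0.176%

Compound the nominal returns: 1.0270 × 1.0910 = 1.120457.
Compound inflation: 1.0570 × 1.0619 = 1.122428.
Deflate: 1.120457 / 1.122428 = 0.998244.
Total real return = 0.998244 − 1 → -0.176%.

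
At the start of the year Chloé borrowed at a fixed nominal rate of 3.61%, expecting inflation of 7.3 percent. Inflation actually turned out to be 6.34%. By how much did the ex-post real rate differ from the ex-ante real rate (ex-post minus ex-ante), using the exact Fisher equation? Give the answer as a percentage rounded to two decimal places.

0.87%

Ex-ante: (1 + 0.0361)/(1 + 0.0730) − 1 = -3.4390%
Ex-post: (1 + 0.0361)/(1 + 0.0634) − 1 = -2.5672%
Difference (ex-post − ex-ante) = 0.8717% → 0.87%.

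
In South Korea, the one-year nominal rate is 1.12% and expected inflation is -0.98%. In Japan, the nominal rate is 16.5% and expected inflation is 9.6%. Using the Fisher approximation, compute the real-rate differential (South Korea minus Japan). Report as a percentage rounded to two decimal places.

-4.80%

South Korea: 1.12% − (-0.98%) = 2.100%
Japan: 16.5% − 9.6% = 6.900%
Differential = -4.800% → -4.80%.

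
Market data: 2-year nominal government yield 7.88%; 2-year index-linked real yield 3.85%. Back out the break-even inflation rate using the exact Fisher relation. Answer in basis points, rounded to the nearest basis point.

388 basis points

(1 + π) = (1 + i)/(1 + r) = 1.07880 / 1.03850 = 1.038806
Break-even inflation = 1.038806 − 1 → 388 basis points.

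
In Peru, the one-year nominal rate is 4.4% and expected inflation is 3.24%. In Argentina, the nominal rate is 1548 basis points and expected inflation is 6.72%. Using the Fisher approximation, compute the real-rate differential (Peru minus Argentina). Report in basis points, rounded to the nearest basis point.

Peru: 4.4% − 3.24% = 1.160%
Argentina: 15.48% − 6.72% = 8.760%
Differential = -7.600% → -760 basis points.

-760 basis points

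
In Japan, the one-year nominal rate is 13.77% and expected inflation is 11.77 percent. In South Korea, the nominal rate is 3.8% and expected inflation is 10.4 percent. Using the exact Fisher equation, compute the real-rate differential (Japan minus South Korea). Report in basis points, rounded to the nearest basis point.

Japan: (1 + 0.1377)/(1 + 0.1177) − 1 = 1.7894%
South Korea: (1 + 0.0380)/(1 + 0.1040) − 1 = -5.9783%
Differential = 1.7894% − (-5.9783%) = 7.7676% → 777 basis points.

777 basis points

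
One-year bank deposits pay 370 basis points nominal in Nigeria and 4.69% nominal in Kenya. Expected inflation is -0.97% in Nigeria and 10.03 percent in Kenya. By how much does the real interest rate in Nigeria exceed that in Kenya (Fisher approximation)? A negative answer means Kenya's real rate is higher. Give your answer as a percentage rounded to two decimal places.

Nigeria: 3.7% − (-0.97%) = 4.670%
Kenya: 4.69% − 10.03% = -5.340%
Differential = 10.010% → 10.01%.

10.01%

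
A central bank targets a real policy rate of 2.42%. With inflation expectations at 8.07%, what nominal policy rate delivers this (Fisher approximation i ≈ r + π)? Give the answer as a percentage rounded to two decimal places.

10.49%

i ≈ r + π = 2.42% + 8.07% = 10.49%.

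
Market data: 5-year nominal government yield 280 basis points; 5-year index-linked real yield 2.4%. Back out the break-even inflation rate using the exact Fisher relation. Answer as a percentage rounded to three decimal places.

0.391%

(1 + π) = (1 + i)/(1 + r) = 1.02800 / 1.02400 = 1.003906
Break-even inflation = 1.003906 − 1 → 0.391%.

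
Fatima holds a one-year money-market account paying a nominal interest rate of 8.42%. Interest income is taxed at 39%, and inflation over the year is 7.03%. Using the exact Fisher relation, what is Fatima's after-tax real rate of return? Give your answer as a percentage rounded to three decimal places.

-1.769%

After-tax nominal return = 8.42% × (1 − 0.39) = 5.1362%.
1 + r = 1.051362 / 1.07030 = 0.982306
After-tax real rate = 0.982306 − 1 → -1.769%.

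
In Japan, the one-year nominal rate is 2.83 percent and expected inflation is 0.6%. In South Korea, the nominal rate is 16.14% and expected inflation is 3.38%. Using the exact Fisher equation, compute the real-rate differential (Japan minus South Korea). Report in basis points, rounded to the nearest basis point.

-1013 basis points

Japan: (1 + 0.0283)/(1 + 0.0060) − 1 = 2.2167%
South Korea: (1 + 0.1614)/(1 + 0.0338) − 1 = 12.3428%
Differential = 2.2167% − 12.3428% = -10.1261% → -1013 basis points.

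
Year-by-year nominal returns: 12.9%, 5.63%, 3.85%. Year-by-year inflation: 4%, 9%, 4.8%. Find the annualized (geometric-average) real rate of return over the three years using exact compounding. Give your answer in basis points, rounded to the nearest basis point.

140 basis points

Compound the nominal returns: 1.1290 × 1.0563 × 1.0385 = 1.23847636.
Compound inflation: 1.0400 × 1.0900 × 1.0480 = 1.18801280.
Deflate: 1.23847636 / 1.18801280 = 1.04247729.
Annualized real rate = 1.04247729^(1/3) − 1 = 1.3963% → 140 basis points.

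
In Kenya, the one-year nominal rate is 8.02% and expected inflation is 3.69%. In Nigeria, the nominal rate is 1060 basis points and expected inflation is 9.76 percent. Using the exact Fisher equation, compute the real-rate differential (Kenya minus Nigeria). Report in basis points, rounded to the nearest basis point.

341 basis points

Kenya: (1 + 0.0802)/(1 + 0.0369) − 1 = 4.1759%
Nigeria: (1 + 0.1060)/(1 + 0.0976) − 1 = 0.7653%
Differential = 4.1759% − 0.7653% = 3.4106% → 341 basis points.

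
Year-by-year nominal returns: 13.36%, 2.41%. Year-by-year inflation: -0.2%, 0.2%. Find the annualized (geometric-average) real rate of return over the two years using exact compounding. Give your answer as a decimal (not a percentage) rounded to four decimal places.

Nominal growth factor = 1.1336 × 1.0241 = 1.16091976
Price-level growth factor = 0.9980 × 1.0020 = 0.99999600
Real growth factor = 1.16091976 / 0.99999600 = 1.16092440
Annualized real rate = 1.16092440^(1/2) − 1 = 7.7462% → 0.0775.

0.0775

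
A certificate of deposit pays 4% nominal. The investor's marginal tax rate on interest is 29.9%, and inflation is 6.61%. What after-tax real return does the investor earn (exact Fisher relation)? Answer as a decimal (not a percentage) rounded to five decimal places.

After-tax nominal return = 4% × (1 − 0.299) = 2.8040%.
1 + r = 1.02804 / 1.06610 = 0.964300
After-tax real rate = 0.964300 − 1 → -0.03570.

-0.03570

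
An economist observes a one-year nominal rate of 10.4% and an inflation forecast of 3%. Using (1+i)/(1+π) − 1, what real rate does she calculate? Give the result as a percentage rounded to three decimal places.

By the Fisher equation, 1 + r = (1 + i)/(1 + π).
1 + r = 1.10400 / 1.03000 = 1.0718447
r = 1.0718447 − 1 = 7.18447%, i.e. 7.184%.

7.184%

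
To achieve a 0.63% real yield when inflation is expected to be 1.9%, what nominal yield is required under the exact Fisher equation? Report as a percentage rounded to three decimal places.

(1 + i) = (1 + r)(1 + π) = 1.00630 × 1.01900 = 1.0254197
i = 1.0254197 − 1, so the required nominal rate is 2.542%.

2.542%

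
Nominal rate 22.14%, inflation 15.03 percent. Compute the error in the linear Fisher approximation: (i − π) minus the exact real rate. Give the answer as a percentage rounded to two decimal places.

Approximate: r ≈ 22.140% − 15.030% = 7.1100%
Exact: (1 + 0.2214)/(1 + 0.1503) − 1 = 6.1810%
Error = 7.1100% − 6.1810% = 0.9290% → 0.93%.

0.93%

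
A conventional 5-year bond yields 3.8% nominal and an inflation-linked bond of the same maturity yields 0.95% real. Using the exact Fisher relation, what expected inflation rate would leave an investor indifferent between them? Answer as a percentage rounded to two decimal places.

2.82%

(1 + π) = (1 + i)/(1 + r) = 1.03800 / 1.00950 = 1.028232
Break-even inflation = 1.028232 − 1 → 2.82%.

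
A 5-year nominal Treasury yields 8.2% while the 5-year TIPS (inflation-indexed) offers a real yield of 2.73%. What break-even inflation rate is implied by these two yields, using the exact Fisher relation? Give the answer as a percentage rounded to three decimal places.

(1 + π) = (1 + i)/(1 + r) = 1.08200 / 1.02730 = 1.053246
Break-even inflation = 1.053246 − 1 → 5.325%.

5.325%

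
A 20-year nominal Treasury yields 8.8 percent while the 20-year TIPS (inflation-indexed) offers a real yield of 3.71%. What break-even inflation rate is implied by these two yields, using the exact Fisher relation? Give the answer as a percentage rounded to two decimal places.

4.91%

(1 + π) = (1 + i)/(1 + r) = 1.08800 / 1.03710 = 1.049079
Break-even inflation = 1.049079 − 1 → 4.91%.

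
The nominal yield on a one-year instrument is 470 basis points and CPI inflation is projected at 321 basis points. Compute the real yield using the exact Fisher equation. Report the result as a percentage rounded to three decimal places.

1.444%

1 + r = 1.04700 / 1.03210 = 1.014437
r = 1.014437 − 1 = 1.4437%, i.e. 1.444%.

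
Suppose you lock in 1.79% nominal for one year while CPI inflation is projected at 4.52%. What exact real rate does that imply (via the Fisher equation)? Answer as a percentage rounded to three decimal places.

-2.612%

1 + r = 1.01790 / 1.04520 = 0.973881
r = 0.973881 − 1 = -2.6119%, i.e. -2.612%.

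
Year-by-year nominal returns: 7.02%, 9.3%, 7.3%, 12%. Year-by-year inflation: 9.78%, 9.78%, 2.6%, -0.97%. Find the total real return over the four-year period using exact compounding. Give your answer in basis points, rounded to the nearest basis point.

1480 basis points

Nominal growth factor = 1.0702 × 1.0930 × 1.0730 × 1.1200 = 1.405733
Price-level growth factor = 1.0978 × 1.0978 × 1.0260 × 0.9903 = 1.224505
Real growth factor = 1.405733 / 1.224505 = 1.148001
Total real return = 1.148001 − 1 → 1480 basis points.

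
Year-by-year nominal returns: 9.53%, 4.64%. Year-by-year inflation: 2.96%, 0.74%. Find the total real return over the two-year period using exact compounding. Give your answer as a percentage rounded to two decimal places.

Nominal growth factor = 1.0953 × 1.0464 = 1.146122
Price-level growth factor = 1.0296 × 1.0074 = 1.037219
Real growth factor = 1.146122 / 1.037219 = 1.104995
Total real return = 1.104995 − 1 → 10.50%.

10.50%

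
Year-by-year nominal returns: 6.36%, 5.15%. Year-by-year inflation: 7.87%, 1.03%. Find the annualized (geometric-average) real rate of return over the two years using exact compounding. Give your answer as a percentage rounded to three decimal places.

Nominal growth factor = 1.0636 × 1.0515 = 1.11837540
Price-level growth factor = 1.0787 × 1.0103 = 1.08981061
Real growth factor = 1.11837540 / 1.08981061 = 1.02621078
Annualized real rate = 1.02621078^(1/2) − 1 = 1.3021% → 1.302%.

1.302%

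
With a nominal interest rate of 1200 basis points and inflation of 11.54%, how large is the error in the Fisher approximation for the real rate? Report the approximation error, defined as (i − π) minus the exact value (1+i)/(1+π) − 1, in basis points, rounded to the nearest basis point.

Approximate: r ≈ 12.000% − 11.540% = 0.4600%
Exact: (1 + 0.1200)/(1 + 0.1154) − 1 = 0.4124%
Error = 0.4600% − 0.4124% = 0.0476% → 5 basis points.

5 basis points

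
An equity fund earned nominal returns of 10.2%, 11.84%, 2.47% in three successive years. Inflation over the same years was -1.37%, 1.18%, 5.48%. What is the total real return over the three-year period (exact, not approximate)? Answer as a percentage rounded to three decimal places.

19.978%

Nominal growth factor = 1.1020 × 1.1184 × 1.0247 = 1.262919
Price-level growth factor = 0.9863 × 1.0118 × 1.0548 = 1.052625
Real growth factor = 1.262919 / 1.052625 = 1.199780
Total real return = 1.199780 − 1 → 19.978%.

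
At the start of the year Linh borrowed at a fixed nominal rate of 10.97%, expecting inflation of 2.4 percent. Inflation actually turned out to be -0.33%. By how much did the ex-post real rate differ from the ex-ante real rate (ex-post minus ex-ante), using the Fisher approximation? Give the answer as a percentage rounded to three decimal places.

Ex-ante: 10.97% − 2.4% = 8.570%
Ex-post: 10.97% − (-0.33%) = 11.300%
Difference (ex-post − ex-ante) = 2.7300% → 2.730%.

2.730%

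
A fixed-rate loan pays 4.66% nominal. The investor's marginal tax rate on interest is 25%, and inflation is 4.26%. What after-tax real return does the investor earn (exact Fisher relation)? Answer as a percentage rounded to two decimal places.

After-tax nominal return = 4.66% × (1 − 0.25) = 3.4950%.
1 + r = 1.03495 / 1.04260 = 0.992663
After-tax real rate = 0.992663 − 1 → -0.73%.

-0.73%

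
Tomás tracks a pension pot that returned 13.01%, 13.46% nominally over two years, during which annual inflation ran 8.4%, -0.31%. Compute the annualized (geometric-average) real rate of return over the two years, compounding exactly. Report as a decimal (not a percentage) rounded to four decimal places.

Compound the nominal returns: 1.1301 × 1.1346 = 1.28221146.
Compound inflation: 1.0840 × 0.9969 = 1.08063960.
Deflate: 1.28221146 / 1.08063960 = 1.18653014.
Annualized real rate = 1.18653014^(1/2) − 1 = 8.9280% → 0.0893.

0.0893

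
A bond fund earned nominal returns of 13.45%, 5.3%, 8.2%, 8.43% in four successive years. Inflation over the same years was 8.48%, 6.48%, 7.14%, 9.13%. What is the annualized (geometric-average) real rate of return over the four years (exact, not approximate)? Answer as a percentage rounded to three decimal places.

Nominal growth factor = 1.1345 × 1.0530 × 1.0820 × 1.0843 = 1.40155321
Price-level growth factor = 1.0848 × 1.0648 × 1.0714 × 1.0913 = 1.35055886
Real growth factor = 1.40155321 / 1.35055886 = 1.03775796
Annualized real rate = 1.03775796^(1/4) − 1 = 0.9309% → 0.931%.

0.931%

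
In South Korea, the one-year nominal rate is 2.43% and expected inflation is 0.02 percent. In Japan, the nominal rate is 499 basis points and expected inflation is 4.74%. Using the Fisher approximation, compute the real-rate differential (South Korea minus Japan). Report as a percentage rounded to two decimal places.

South Korea: 2.43% − 0.02% = 2.410%
Japan: 4.99% − 4.74% = 0.250%
Differential = 2.160% → 2.16%.

2.16%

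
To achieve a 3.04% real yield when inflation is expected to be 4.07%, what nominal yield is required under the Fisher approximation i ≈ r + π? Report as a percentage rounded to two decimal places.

7.11%

i ≈ r + π = 3.04% + 4.07% = 7.11%.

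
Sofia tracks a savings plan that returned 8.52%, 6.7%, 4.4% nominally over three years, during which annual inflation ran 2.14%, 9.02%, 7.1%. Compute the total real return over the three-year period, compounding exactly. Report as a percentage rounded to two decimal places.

1.36%

Compound the nominal returns: 1.0852 × 1.0670 × 1.0440 = 1.208856.
Compound inflation: 1.0214 × 1.0902 × 1.0710 = 1.192591.
Deflate: 1.208856 / 1.192591 = 1.013639.
Total real return = 1.013639 − 1 → 1.36%.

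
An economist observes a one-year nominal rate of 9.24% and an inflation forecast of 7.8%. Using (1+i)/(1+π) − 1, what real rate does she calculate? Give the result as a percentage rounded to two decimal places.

By the Fisher equation, 1 + r = (1 + i)/(1 + π).
1 + r = 1.09240 / 1.07800 = 1.013358
r = 1.013358 − 1 = 1.3358%, i.e. 1.34%.

1.34%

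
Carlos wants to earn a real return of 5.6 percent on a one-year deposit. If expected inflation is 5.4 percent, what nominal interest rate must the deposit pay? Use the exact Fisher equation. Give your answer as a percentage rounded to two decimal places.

(1 + i) = (1 + r)(1 + π) = 1.05600 × 1.05400 = 1.113024
i = 1.113024 − 1, so the required nominal rate is 11.30%.

11.30%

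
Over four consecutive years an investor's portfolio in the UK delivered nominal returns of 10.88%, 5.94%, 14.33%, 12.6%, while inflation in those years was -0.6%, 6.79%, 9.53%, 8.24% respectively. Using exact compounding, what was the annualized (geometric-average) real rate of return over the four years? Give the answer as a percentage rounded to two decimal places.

4.70%

Nominal growth factor = 1.1088 × 1.0594 × 1.1433 × 1.1260 = 1.51220887
Price-level growth factor = 0.9940 × 1.0679 × 1.0953 × 1.0824 = 1.25845544
Real growth factor = 1.51220887 / 1.25845544 = 1.20163879
Annualized real rate = 1.20163879^(1/4) − 1 = 4.6992% → 4.70%.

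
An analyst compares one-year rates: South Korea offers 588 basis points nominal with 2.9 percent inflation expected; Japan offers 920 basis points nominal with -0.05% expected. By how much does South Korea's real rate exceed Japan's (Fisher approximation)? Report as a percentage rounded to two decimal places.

-6.27%

South Korea: 5.88% − 2.9% = 2.980%
Japan: 9.2% − (-0.05%) = 9.250%
Differential = -6.270% → -6.27%.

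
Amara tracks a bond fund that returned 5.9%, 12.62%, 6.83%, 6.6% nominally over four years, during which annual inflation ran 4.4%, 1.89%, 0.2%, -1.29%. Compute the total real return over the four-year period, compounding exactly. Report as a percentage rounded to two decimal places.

Compound the nominal returns: 1.0590 × 1.1262 × 1.0683 × 1.0660 = 1.358194.
Compound inflation: 1.0440 × 1.0189 × 1.0020 × 0.9871 = 1.052109.
Deflate: 1.358194 / 1.052109 = 1.290925.
Total real return = 1.290925 − 1 → 29.09%.

29.09%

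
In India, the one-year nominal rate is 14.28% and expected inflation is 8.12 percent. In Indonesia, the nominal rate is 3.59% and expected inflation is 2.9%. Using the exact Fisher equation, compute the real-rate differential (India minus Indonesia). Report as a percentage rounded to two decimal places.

5.03%

India: (1 + 0.1428)/(1 + 0.0812) − 1 = 5.6974%
Indonesia: (1 + 0.0359)/(1 + 0.0290) − 1 = 0.6706%
Differential = 5.6974% − 0.6706% = 5.0268% → 5.03%.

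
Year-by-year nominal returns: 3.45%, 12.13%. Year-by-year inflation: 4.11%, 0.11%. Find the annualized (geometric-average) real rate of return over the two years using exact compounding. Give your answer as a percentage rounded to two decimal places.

5.50%

Nominal growth factor = 1.0345 × 1.1213 = 1.15998485
Price-level growth factor = 1.0411 × 1.0011 = 1.04224521
Real growth factor = 1.15998485 / 1.04224521 = 1.11296731
Annualized real rate = 1.11296731^(1/2) − 1 = 5.4973% → 5.50%.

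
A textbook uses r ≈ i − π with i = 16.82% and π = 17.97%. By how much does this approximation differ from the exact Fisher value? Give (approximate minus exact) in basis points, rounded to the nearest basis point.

-18 basis points

Approximate: r ≈ 16.820% − 17.970% = -1.1500%
Exact: (1 + 0.1682)/(1 + 0.1797) − 1 = -0.9748%
Error = -1.1500% − (-0.9748%) = -0.1752% → -18 basis points.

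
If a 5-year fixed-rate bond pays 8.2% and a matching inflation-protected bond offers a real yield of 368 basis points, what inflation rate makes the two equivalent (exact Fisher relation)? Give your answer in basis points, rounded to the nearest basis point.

(1 + π) = (1 + i)/(1 + r) = 1.08200 / 1.03680 = 1.043596
Break-even inflation = 1.043596 − 1 → 436 basis points.

436 basis points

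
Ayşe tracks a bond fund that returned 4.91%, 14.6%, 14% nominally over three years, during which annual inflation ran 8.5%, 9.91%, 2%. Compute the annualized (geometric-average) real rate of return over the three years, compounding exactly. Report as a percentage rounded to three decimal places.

4.059%

Nominal growth factor = 1.0491 × 1.1460 × 1.1400 = 1.37058620
Price-level growth factor = 1.0850 × 1.0991 × 1.0200 = 1.21637397
Real growth factor = 1.37058620 / 1.21637397 = 1.12678028
Annualized real rate = 1.12678028^(1/3) − 1 = 4.0590% → 4.059%.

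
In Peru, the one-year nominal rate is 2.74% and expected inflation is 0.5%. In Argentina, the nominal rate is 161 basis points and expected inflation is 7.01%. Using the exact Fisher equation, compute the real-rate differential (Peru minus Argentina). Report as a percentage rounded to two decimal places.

7.28%

Peru: (1 + 0.0274)/(1 + 0.0050) − 1 = 2.2289%
Argentina: (1 + 0.0161)/(1 + 0.0701) − 1 = -5.0463%
Differential = 2.2289% − (-5.0463%) = 7.2751% → 7.28%.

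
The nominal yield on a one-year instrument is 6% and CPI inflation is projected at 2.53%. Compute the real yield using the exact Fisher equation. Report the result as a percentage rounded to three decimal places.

1 + r = 1.06000 / 1.02530 = 1.033844
r = 1.033844 − 1 = 3.3844%, i.e. 3.384%.

3.384%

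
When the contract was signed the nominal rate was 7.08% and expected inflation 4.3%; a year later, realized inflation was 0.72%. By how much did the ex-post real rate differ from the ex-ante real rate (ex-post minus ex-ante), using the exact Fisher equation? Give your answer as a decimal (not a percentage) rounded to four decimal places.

0.0365

Ex-ante: (1 + 0.0708)/(1 + 0.0430) − 1 = 2.6654%
Ex-post: (1 + 0.0708)/(1 + 0.0072) − 1 = 6.3145%
Difference (ex-post − ex-ante) = 3.6491% → 0.0365.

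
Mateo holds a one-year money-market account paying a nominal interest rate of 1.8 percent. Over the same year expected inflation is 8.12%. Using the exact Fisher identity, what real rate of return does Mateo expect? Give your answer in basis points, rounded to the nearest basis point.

By the Fisher identity, 1 + r = (1 + i)/(1 + π).
1 + r = 1.01800 / 1.08120 = 0.941546
r = 0.941546 − 1 = -5.8454%, i.e. -585 basis points.

-585 basis points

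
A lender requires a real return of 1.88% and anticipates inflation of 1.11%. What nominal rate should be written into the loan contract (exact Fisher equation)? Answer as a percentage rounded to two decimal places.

3.01%

(1 + i) = (1 + r)(1 + π) = 1.01880 × 1.01110 = 1.03010868
i = 1.03010868 − 1, so the required nominal rate is 3.01%.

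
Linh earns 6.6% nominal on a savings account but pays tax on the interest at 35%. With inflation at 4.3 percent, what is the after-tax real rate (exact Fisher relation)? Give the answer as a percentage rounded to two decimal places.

After-tax nominal return = 6.6% × (1 − 0.35) = 4.2900%.
1 + r = 1.04290 / 1.04300 = 0.999904
After-tax real rate = 0.999904 − 1 → -0.01%.

-0.01%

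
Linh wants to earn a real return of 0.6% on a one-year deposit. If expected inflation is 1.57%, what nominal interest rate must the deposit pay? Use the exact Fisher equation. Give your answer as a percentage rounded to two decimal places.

(1 + i) = (1 + r)(1 + π) = 1.00600 × 1.01570 = 1.0217942
i = 1.0217942 − 1, so the required nominal rate is 2.18%.

2.18%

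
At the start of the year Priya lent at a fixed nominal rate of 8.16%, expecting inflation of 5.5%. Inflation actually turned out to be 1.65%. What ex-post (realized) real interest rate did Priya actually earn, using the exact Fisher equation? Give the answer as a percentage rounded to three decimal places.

6.404%

Ex-post: (1 + 0.0816)/(1 + 0.0165) − 1 = 6.4043%
So the realized real rate is 6.404%.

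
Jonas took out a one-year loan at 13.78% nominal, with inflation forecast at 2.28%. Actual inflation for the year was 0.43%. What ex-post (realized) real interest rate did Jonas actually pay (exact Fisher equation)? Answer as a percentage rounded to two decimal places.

13.29%

Ex-post: (1 + 0.1378)/(1 + 0.0043) − 1 = 13.2928%
So the realized real rate is 13.29%.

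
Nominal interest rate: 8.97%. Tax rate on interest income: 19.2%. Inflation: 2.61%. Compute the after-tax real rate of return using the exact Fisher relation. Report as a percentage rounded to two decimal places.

4.52%

After-tax nominal return = 8.97% × (1 − 0.192) = 7.24776%.
1 + r = 1.0724776 / 1.02610 = 1.045198
After-tax real rate = 1.045198 − 1 → 4.52%.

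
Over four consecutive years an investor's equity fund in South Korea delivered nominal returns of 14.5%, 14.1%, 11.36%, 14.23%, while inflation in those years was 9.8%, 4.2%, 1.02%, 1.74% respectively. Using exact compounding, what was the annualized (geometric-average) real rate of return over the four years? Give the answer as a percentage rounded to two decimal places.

Compound the nominal returns: 1.1450 × 1.1410 × 1.1136 × 1.1423 = 1.66188332.
Compound inflation: 1.0980 × 1.0420 × 1.0102 × 1.0174 = 1.17589666.
Deflate: 1.66188332 / 1.17589666 = 1.41329028.
Annualized real rate = 1.41329028^(1/4) − 1 = 9.0330% → 9.03%.

9.03%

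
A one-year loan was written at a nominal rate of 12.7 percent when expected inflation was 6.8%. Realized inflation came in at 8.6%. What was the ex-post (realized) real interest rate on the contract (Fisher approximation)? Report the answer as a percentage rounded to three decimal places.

Ex-post: 12.7% − 8.6% = 4.100%
So the realized real rate is 4.100%.

4.100%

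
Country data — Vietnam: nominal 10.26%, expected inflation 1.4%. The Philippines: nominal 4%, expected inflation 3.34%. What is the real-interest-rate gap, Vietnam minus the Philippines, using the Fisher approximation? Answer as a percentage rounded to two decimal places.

8.20%

Vietnam: 10.26% − 1.4% = 8.860%
The Philippines: 4% − 3.34% = 0.660%
Differential = 8.200% → 8.20%.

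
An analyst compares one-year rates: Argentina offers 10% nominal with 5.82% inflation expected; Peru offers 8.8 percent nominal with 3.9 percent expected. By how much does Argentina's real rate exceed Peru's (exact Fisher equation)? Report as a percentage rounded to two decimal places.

-0.77%

Argentina: (1 + 0.1000)/(1 + 0.0582) − 1 = 3.9501%
Peru: (1 + 0.0880)/(1 + 0.0390) − 1 = 4.7161%
Differential = 3.9501% − 4.7161% = -0.7660% → -0.77%.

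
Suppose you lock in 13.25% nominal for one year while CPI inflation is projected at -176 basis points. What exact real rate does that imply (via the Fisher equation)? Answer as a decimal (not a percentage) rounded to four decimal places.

0.1528

By the Fisher equation, 1 + r = (1 + i)/(1 + π).
1 + r = 1.13250 / 0.98240 = 1.152789
r = 1.152789 − 1 = 15.2789%, i.e. 0.1528.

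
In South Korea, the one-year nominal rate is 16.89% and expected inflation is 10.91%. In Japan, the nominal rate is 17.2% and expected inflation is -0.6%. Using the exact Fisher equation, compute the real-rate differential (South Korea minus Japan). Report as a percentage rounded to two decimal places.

-12.52%

South Korea: (1 + 0.1689)/(1 + 0.1091) − 1 = 5.3918%
Japan: (1 + 0.1720)/(1 − 0.0060) − 1 = 17.9074%
Differential = 5.3918% − 17.9074% = -12.5157% → -12.52%.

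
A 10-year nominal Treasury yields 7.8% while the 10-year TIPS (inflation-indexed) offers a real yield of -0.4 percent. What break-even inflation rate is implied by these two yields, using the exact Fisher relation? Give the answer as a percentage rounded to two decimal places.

(1 + π) = (1 + i)/(1 + r) = 1.07800 / 0.99600 = 1.082329
Break-even inflation = 1.082329 − 1 → 8.23%.

8.23%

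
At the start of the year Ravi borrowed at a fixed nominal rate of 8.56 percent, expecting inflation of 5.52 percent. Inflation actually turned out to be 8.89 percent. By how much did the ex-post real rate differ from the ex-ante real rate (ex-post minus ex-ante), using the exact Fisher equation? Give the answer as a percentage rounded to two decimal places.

-3.18%

Ex-ante: (1 + 0.0856)/(1 + 0.0552) − 1 = 2.8810%
Ex-post: (1 + 0.0856)/(1 + 0.0889) − 1 = -0.3031%
Difference (ex-post − ex-ante) = -3.1840% → -3.18%.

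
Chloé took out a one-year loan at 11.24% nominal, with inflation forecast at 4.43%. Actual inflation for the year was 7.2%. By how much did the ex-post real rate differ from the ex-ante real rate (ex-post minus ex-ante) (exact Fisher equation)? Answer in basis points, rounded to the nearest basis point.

-275 basis points

Ex-ante: (1 + 0.1124)/(1 + 0.0443) − 1 = 6.5211%
Ex-post: (1 + 0.1124)/(1 + 0.0720) − 1 = 3.7687%
Difference (ex-post − ex-ante) = -2.7525% → -275 basis points.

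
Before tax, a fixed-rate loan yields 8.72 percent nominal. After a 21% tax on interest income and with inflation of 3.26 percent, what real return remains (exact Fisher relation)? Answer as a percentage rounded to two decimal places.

3.51%

After-tax nominal return = 8.72% × (1 − 0.21) = 6.8888%.
1 + r = 1.068888 / 1.03260 = 1.035142
After-tax real rate = 1.035142 − 1 → 3.51%.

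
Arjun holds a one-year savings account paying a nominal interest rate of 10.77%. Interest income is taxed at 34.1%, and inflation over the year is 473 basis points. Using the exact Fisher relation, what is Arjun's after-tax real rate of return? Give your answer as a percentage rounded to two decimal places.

After-tax nominal return = 10.77% × (1 − 0.341) = 7.09743%.
1 + r = 1.0709743 / 1.04730 = 1.022605
After-tax real rate = 1.022605 − 1 → 2.26%.

2.26%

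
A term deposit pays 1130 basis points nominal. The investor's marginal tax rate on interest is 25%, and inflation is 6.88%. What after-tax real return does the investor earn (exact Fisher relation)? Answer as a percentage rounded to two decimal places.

1.49%

After-tax nominal return = 11.3% × (1 − 0.25) = 8.4750%.
1 + r = 1.08475 / 1.06880 = 1.014923
After-tax real rate = 1.014923 − 1 → 1.49%.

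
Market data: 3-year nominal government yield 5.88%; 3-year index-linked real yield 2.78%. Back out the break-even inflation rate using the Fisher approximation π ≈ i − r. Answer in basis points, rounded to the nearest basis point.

310 basis points

π ≈ i − r = 5.88% − 2.78% → 310 basis points.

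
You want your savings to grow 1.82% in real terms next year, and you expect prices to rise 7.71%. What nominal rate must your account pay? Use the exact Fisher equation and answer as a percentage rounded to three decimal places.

(1 + i) = (1 + r)(1 + π) = 1.01820 × 1.07710 = 1.09670322
i = 1.09670322 − 1, so the required nominal rate is 9.670%.

9.670%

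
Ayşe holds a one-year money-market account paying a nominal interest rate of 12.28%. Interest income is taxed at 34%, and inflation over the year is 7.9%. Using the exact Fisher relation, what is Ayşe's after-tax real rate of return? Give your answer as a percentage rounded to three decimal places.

0.190%

After-tax nominal return = 12.28% × (1 − 0.34) = 8.1048%.
1 + r = 1.081048 / 1.07900 = 1.001898
After-tax real rate = 1.001898 − 1 → 0.190%.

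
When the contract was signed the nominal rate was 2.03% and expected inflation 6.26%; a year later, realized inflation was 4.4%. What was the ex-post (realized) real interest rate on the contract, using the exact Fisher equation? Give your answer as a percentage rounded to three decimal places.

-2.270%

Ex-post: (1 + 0.0203)/(1 + 0.0440) − 1 = -2.2701%
So the realized real rate is -2.270%.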